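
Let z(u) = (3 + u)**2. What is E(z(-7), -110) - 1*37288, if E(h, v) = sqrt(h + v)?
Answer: -37288 + I*sqrt(94) ≈ -37288.0 + 9.6954*I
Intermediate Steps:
E(z(-7), -110) - 1*37288 = sqrt((3 - 7)**2 - 110) - 1*37288 = sqrt((-4)**2 - 110) - 37288 = sqrt(16 - 110) - 37288 = sqrt(-94) - 37288 = I*sqrt(94) - 37288 = -37288 + I*sqrt(94)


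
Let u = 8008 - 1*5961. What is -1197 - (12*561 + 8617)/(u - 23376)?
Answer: -25515464/21329 ≈ -1196.3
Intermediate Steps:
u = 2047 (u = 8008 - 5961 = 2047)
-1197 - (12*561 + 8617)/(u - 23376) = -1197 - (12*561 + 8617)/(2047 - 23376) = -1197 - (6732 + 8617)/(-21329) = -1197 - 15349*(-1)/21329 = -1197 - 1*(-15349/21329) = -1197 + 15349/21329 = -25515464/21329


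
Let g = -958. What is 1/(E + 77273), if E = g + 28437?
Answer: 1/104752 ≈ 9.5464e-6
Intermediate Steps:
E = 27479 (E = -958 + 28437 = 27479)
1/(E + 77273) = 1/(27479 + 77273) = 1/104752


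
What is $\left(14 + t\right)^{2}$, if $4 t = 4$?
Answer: $225$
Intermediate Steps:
$t = 1$ ($t = \frac{1}{4} \cdot 4 = 1$)
$\left(14 + t\right)^{2} = \left(14 + 1\right)^{2} = 15^{2} = 225$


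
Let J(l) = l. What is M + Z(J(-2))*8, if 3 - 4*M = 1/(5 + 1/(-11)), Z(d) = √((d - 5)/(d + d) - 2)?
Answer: 151/216 + 4*I ≈ 0.69907 + 4.0*I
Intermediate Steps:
Z(d) = √(-2 + (-5 + d)/(2*d)) (Z(d) = √((-5 + d)/((2*d)) - 2) = √((-5 + d)*(1/(2*d)) - 2) = √((-5 + d)/(2*d) - 2) = √(-2 + (-5 + d)/(2*d)))
M = 151/216 (M = ¾ - 1/(4*(5 + 1/(-11))) = ¾ - 1/(4*(5 - 1/11)) = ¾ - 1/(4*54/11) = ¾ - ¼*11/54 = ¾ - 11/216 = 151/216 ≈ 0.69907)
M + Z(J(-2))*8 = 151/216 + (√(-6 - 10/(-2))/2)*8 = 151/216 + (√(-6 - 10*(-½))/2)*8 = 151/216 + (√(-6 + 5)/2)*8 = 151/216 + (√(-1)/2)*8 = 151/216 + (I/2)*8 = 151/216 + 4*I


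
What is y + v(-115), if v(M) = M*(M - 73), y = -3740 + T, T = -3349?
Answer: 14531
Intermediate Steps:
y = -7089 (y = -3740 - 3349 = -7089)
v(M) = M*(-73 + M)
y + v(-115) = -7089 - 115*(-73 - 115) = -7089 - 115*(-188) = -7089 + 21620 = 14531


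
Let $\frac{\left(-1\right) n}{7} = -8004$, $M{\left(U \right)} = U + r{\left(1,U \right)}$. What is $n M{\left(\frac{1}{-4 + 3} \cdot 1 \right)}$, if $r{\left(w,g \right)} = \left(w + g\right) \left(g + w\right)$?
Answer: $-56028$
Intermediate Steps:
$r{\left(w,g \right)} = \left(g + w\right)^{2}$ ($r{\left(w,g \right)} = \left(g + w\right) \left(g + w\right) = \left(g + w\right)^{2}$)
$M{\left(U \right)} = U + \left(1 + U\right)^{2}$ ($M{\left(U \right)} = U + \left(U + 1\right)^{2} = U + \left(1 + U\right)^{2}$)
$n = 56028$ ($n = \left(-7\right) \left(-8004\right) = 56028$)
$n M{\left(\frac{1}{-4 + 3} \cdot 1 \right)} = 56028 \left(\frac{1}{-4 + 3} \cdot 1 + \left(1 + \frac{1}{-4 + 3} \cdot 1\right)^{2}\right) = 56028 \left(\frac{1}{-1} \cdot 1 + \left(1 + \frac{1}{-1} \cdot 1\right)^{2}\right) = 56028 \left(\left(-1\right) 1 + \left(1 - 1\right)^{2}\right) = 56028 \left(-1 + \left(1 - 1\right)^{2}\right) = 56028 \left(-1 + 0^{2}\right) = 56028 \left(-1 + 0\right) = 56028 \left(-1\right) = -56028$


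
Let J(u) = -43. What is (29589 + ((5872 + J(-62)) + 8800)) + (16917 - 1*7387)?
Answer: 53748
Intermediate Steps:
(29589 + ((5872 + J(-62)) + 8800)) + (16917 - 1*7387) = (29589 + ((5872 - 43) + 8800)) + (16917 - 1*7387) = (29589 + (5829 + 8800)) + (16917 - 7387) = (29589 + 14629) + 9530 = 44218 + 9530 = 53748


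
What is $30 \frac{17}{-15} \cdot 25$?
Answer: $-850$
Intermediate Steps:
$30 \frac{17}{-15} \cdot 25 = 30 \cdot 17 \left(- \frac{1}{15}\right) 25 = 30 \left(- \frac{17}{15}\right) 25 = \left(-34\right) 25 = -850$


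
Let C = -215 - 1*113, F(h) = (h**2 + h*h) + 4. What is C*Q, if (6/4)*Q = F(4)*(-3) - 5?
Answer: 74128/3 ≈ 24709.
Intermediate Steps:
F(h) = 4 + 2*h**2 (F(h) = (h**2 + h**2) + 4 = 2*h**2 + 4 = 4 + 2*h**2)
C = -328 (C = -215 - 113 = -328)
Q = -226/3 (Q = 2*((4 + 2*4**2)*(-3) - 5)/3 = 2*((4 + 2*16)*(-3) - 5)/3 = 2*((4 + 32)*(-3) - 5)/3 = 2*(36*(-3) - 5)/3 = 2*(-108 - 5)/3 = (2/3)*(-113) = -226/3 ≈ -75.333)
C*Q = -328*(-226/3) = 74128/3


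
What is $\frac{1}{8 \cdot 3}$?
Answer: $\frac{1}{24} \approx 0.041667$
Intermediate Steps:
$\frac{1}{8 \cdot 3} = \frac{1}{24}$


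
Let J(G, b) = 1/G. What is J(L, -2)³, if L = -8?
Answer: -1/512 ≈ -0.0019531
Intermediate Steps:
J(L, -2)³ = (1/(-8))³ = (-⅛)³ = -1/512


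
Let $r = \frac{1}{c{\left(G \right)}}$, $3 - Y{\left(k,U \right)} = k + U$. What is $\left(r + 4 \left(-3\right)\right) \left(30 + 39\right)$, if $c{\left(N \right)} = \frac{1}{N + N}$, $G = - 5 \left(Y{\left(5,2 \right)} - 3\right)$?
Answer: $4002$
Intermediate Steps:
$Y{\left(k,U \right)} = 3 - U - k$ ($Y{\left(k,U \right)} = 3 - \left(k + U\right) = 3 - \left(U + k\right) = 3 - U - k$)
$G = 35$ ($G = - 5 \left(\left(3 - 2 - 5\right) - 3\right) = - 5 \left(-4 - 3\right) = \left(-5\right) \left(-7\right) = 35$)
$c{\left(N \right)} = \frac{1}{2 N}$
$r = 70$ ($r = \frac{1}{\frac{1}{2} \cdot \frac{1}{35}} = \frac{1}{\frac{1}{70}} = 70$)
$\left(r + 4 \left(-3\right)\right) \left(30 + 39\right) = \left(70 + 4 \left(-3\right)\right) \left(30 + 39\right) = \left(70 - 12\right) 69 = 58 \cdot 69 = 4002$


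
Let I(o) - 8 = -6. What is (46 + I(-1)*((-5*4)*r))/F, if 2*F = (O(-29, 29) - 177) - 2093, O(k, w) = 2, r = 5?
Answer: 11/81 ≈ 0.13580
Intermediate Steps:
I(o) = 2 (I(o) = 8 - 6 = 2)
F = -1134 (F = ((2 - 177) - 2093)/2 = (-175 - 2093)/2 = (½)*(-2268) = -1134)
(46 + I(-1)*((-5*4)*r))/F = (46 + 2*(-5*4*5))/(-1134) = (46 + 2*(-20*5))*(-1/1134) = (46 + 2*(-100))*(-1/1134) = (46 - 200)*(-1/1134) = -154*(-1/1134) = 11/81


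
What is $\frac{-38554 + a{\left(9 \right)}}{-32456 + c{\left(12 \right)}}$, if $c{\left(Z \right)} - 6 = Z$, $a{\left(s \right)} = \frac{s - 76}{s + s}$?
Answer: $\frac{694039}{583884} \approx 1.1887$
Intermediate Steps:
$a{\left(s \right)} = \frac{-76 + s}{2 s}$
$c{\left(Z \right)} = 6 + Z$
$\frac{-38554 + a{\left(9 \right)}}{-32456 + c{\left(12 \right)}} = \frac{-38554 + \frac{-76 + 9}{2 \cdot 9}}{-32456 + \left(6 + 12\right)} = \frac{-38554 + \frac{1}{2} \cdot \frac{1}{9} \left(-67\right)}{-32456 + 18} = \frac{-38554 - \frac{67}{18}}{-32438} = \left(- \frac{694039}{18}\right) \left(- \frac{1}{32438}\right) = \frac{694039}{583884}$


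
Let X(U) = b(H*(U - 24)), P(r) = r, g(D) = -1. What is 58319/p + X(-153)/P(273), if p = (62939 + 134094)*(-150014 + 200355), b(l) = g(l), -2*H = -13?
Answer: -9902917166/2707842843069 ≈ -0.0036571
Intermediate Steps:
H = 13/2 (H = -½*(-13) = 13/2 ≈ 6.5000)
b(l) = -1
p = 9918838253 (p = 197033*50341 = 9918838253)
X(U) = -1
58319/p + X(-153)/P(273) = 58319/9918838253 - 1/273 = -9902917166/2707842843069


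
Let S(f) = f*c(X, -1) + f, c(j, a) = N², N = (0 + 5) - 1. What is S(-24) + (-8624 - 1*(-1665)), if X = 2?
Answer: -7367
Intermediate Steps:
N = 4 (N = 5 - 1 = 4)
c(j, a) = 16 (c(j, a) = 4² = 16)
S(f) = 17*f (S(f) = f*16 + f = 16*f + f = 17*f)
S(-24) + (-8624 - 1*(-1665)) = 17*(-24) + (-8624 - 1*(-1665)) = -408 + (-8624 + 1665) = -408 - 6959 = -7367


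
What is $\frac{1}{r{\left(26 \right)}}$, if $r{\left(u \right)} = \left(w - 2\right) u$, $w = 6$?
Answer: $\frac{1}{104} \approx 0.0096154$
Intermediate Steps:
$r{\left(u \right)} = 4 u$ ($r{\left(u \right)} = \left(6 - 2\right) u = 4 u$)
$\frac{1}{r{\left(26 \right)}} = \frac{1}{4 \cdot 26} = \frac{1}{104}$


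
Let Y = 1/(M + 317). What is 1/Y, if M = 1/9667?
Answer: 3064440/9667 ≈ 317.00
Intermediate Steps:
M = 1/9667 ≈ 0.00010344
Y = 9667/3064440 (Y = 1/(1/9667 + 317) = 1/(3064440/9667) = 9667/3064440 ≈ 0.0031546)
1/Y = 1/(9667/3064440) = 3064440/9667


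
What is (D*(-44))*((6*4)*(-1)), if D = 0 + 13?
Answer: 13728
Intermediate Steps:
D = 13
(D*(-44))*((6*4)*(-1)) = (13*(-44))*((6*4)*(-1)) = -13728*(-1) = -572*(-24) = 13728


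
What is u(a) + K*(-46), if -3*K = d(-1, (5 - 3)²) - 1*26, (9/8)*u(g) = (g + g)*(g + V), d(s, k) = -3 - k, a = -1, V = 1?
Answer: -506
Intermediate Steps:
u(g) = 16*g*(1 + g)/9 (u(g) = 8*((g + g)*(g + 1))/9 = 8*((2*g)*(1 + g))/9 = 8*(2*g*(1 + g))/9 = 16*g*(1 + g)/9)
K = 11 (K = -((-3 - (5 - 3)²) - 1*26)/3 = -((-3 - 1*2²) - 26)/3 = -((-3 - 1*4) - 26)/3 = -((-3 - 4) - 26)/3 = -(-7 - 26)/3 = -⅓*(-33) = 11)
u(a) + K*(-46) = (16/9)*(-1)*(1 - 1) + 11*(-46) = (16/9)*(-1)*0 - 506 = 0 - 506 = -506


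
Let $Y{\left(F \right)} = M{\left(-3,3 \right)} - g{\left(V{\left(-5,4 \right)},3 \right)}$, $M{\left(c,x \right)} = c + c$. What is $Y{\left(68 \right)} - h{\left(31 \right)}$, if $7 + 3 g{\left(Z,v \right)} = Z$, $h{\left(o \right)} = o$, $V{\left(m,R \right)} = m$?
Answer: $-33$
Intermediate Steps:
$M{\left(c,x \right)} = 2 c$
$g{\left(Z,v \right)} = - \frac{7}{3} + \frac{Z}{3}$
$Y{\left(F \right)} = -2$ ($Y{\left(F \right)} = 2 \left(-3\right) - \left(- \frac{7}{3} + \frac{1}{3} \left(-5\right)\right) = -6 - \left(- \frac{7}{3} - \frac{5}{3}\right) = -6 - -4 = -6 + 4 = -2$)
$Y{\left(68 \right)} - h{\left(31 \right)} = -2 - 31 = -33$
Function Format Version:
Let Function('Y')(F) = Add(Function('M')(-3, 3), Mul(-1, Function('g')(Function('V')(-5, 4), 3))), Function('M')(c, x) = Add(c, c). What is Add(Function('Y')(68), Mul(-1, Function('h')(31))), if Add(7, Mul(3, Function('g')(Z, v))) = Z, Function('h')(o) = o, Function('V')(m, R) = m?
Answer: -33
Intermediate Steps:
Function('M')(c, x) = Mul(2, c)
Function('g')(Z, v) = Add(Rational(-7, 3), Mul(Rational(1, 3), Z))
Function('Y')(F) = -2 (Function('Y')(F) = Add(Mul(2, -3), Mul(-1, Add(Rational(-7, 3), Mul(Rational(1, 3), -5)))) = Add(-6, Mul(-1, Add(Rational(-7, 3), Rational(-5, 3)))) = Add(-6, Mul(-1, -4)) = Add(-6, 4) = -2)
Add(Function('Y')(68), Mul(-1, Function('h')(31))) = Add(-2, Mul(-1, 31)) = Add(-2, -31) = -33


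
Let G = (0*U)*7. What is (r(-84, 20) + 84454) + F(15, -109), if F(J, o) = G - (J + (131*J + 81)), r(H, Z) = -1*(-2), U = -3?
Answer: 82395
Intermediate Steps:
r(H, Z) = 2
G = 0 (G = (0*(-3))*7 = 0*7 = 0)
F(J, o) = -81 - 132*J (F(J, o) = 0 - (J + (131*J + 81)) = 0 - (J + (81 + 131*J)) = 0 - (81 + 132*J) = 0 + (-81 - 132*J) = -81 - 132*J)
(r(-84, 20) + 84454) + F(15, -109) = (2 + 84454) + (-81 - 132*15) = 84456 + (-81 - 1980) = 84456 - 2061 = 82395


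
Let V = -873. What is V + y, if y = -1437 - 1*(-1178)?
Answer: -1132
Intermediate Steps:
y = -259 (y = -1437 + 1178 = -259)
V + y = -873 - 259 = -1132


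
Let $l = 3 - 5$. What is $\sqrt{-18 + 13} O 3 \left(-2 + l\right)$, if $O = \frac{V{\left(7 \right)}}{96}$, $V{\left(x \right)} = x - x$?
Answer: $0$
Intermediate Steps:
$l = -2$ ($l = 3 - 5 = -2$)
$V{\left(x \right)} = 0$
$O = 0$ ($O = \frac{0}{96} = 0 \cdot \frac{1}{96} = 0$)
$\sqrt{-18 + 13} O 3 \left(-2 + l\right) = \sqrt{-18 + 13} \cdot 0 \cdot 3 \left(-2 - 2\right) = \sqrt{-5} \cdot 0 \cdot 3 \left(-4\right) = i \sqrt{5} \cdot 0 \left(-12\right) = 0 \left(-12\right) = 0$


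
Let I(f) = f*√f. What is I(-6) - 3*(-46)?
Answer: 138 - 6*I*√6 ≈ 138.0 - 14.697*I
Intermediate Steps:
I(f) = f^(3/2)
I(-6) - 3*(-46) = (-6)^(3/2) - 3*(-46) = -6*I*√6 + 138 = 138 - 6*I*√6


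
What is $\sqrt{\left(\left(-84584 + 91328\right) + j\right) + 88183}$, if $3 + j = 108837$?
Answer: $\sqrt{203761} \approx 451.4$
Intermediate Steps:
$j = 108834$ ($j = -3 + 108837 = 108834$)
$\sqrt{\left(\left(-84584 + 91328\right) + j\right) + 88183} = \sqrt{\left(\left(-84584 + 91328\right) + 108834\right) + 88183} = \sqrt{\left(6744 + 108834\right) + 88183} = \sqrt{115578 + 88183} = \sqrt{203761}$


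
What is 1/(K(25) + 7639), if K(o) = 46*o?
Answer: 1/8789 ≈ 0.00011378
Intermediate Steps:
1/(K(25) + 7639) = 1/(46*25 + 7639) = 1/(1150 + 7639) = 1/8789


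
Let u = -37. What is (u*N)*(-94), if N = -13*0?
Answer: 0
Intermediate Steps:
N = 0
(u*N)*(-94) = -37*0*(-94) = 0*(-94) = 0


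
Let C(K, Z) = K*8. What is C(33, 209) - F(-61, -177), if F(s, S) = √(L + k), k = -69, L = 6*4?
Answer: 264 - 3*I*√5 ≈ 264.0 - 6.7082*I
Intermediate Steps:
L = 24
F(s, S) = 3*I*√5 (F(s, S) = √(24 - 69) = √(-45) = 3*I*√5)
C(K, Z) = 8*K
C(33, 209) - F(-61, -177) = 8*33 - 3*I*√5 = 264 - 3*I*√5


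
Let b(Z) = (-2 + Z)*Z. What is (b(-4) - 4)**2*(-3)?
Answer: -1200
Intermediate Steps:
b(Z) = Z*(-2 + Z)
(b(-4) - 4)**2*(-3) = (-4*(-2 - 4) - 4)**2*(-3) = (-4*(-6) - 4)**2*(-3) = (24 - 4)**2*(-3) = 20**2*(-3) = 400*(-3) = -1200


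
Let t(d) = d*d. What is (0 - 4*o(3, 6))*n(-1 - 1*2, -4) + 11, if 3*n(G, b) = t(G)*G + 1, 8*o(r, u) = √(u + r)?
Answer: 24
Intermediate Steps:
o(r, u) = √(r + u)/8 (o(r, u) = √(u + r)/8 = √(r + u)/8)
t(d) = d²
n(G, b) = ⅓ + G³/3 (n(G, b) = (G²*G + 1)/3 = (G³ + 1)/3 = (1 + G³)/3 = ⅓ + G³/3)
(0 - 4*o(3, 6))*n(-1 - 1*2, -4) + 11 = (0 - √(3 + 6)/2)*(⅓ + (-1 - 1*2)³/3) + 11 = (0 - √9/2)*(⅓ + (-1 - 2)³/3) + 11 = (0 - 3/2)*(⅓ + (⅓)*(-3)³) + 11 = (0 - 4*3/8)*(⅓ + (⅓)*(-27)) + 11 = (0 - 3/2)*(⅓ - 9) + 11 = -3/2*(-26/3) + 11 = 13 + 11 = 24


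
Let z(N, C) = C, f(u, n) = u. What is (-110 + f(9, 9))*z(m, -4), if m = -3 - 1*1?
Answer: 404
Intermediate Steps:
m = -4 (m = -3 - 1 = -4)
(-110 + f(9, 9))*z(m, -4) = (-110 + 9)*(-4) = -101*(-4) = 404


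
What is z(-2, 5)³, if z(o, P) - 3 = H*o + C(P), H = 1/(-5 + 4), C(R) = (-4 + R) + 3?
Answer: 729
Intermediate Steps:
C(R) = -1 + R
H = -1 (H = 1/(-1) = -1)
z(o, P) = 2 + P - o (z(o, P) = 3 + (-o + (-1 + P)) = 3 + (-1 + P - o) = 2 + P - o)
z(-2, 5)³ = (2 + 5 - 1*(-2))³ = (2 + 5 + 2)³ = 9³ = 729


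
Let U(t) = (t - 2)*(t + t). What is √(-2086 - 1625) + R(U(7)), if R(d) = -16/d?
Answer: -8/35 + I*√3711 ≈ -0.22857 + 60.918*I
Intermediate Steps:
U(t) = 2*t*(-2 + t) (U(t) = (-2 + t)*(2*t) = 2*t*(-2 + t))
√(-2086 - 1625) + R(U(7)) = √(-2086 - 1625) - 16*1/(14*(-2 + 7)) = √(-3711) - 16/(2*7*5) = I*√3711 - 16/70 = I*√3711 - 16*1/70 = I*√3711 - 8/35 = -8/35 + I*√3711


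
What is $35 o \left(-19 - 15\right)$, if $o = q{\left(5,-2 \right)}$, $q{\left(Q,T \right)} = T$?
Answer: $2380$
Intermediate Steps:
$o = -2$
$35 o \left(-19 - 15\right) = 35 \left(-2\right) \left(-19 - 15\right) = \left(-70\right) \left(-34\right) = 2380$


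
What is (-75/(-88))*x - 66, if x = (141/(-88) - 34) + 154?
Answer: 270321/7744 ≈ 34.907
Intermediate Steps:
x = 10419/88 (x = (141*(-1/88) - 34) + 154 = (-141/88 - 34) + 154 = -3133/88 + 154 = 10419/88 ≈ 118.40)
(-75/(-88))*x - 66 = -75/(-88)*(10419/88) - 66 = -75*(-1/88)*(10419/88) - 66 = (75/88)*(10419/88) - 66 = 781425/7744 - 66 = 270321/7744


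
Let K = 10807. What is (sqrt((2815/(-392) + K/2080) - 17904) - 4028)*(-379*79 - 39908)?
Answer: 281351772 - 5373*I*sqrt(237247144810)/280 ≈ 2.8135e+8 - 9.3467e+6*I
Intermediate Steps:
(sqrt((2815/(-392) + K/2080) - 17904) - 4028)*(-379*79 - 39908) = (sqrt((2815/(-392) + 10807/2080) - 17904) - 4028)*(-379*79 - 39908) = (sqrt((2815*(-1/392) + 10807*(1/2080)) - 17904) - 4028)*(-29941 - 39908) = (sqrt((-2815/392 + 10807/2080) - 17904) - 4028)*(-69849) = (sqrt(-202357/101920 - 17904) - 4028)*(-69849) = (sqrt(-1824978037/101920) - 4028)*(-69849) = (I*sqrt(237247144810)/3640 - 4028)*(-69849) = (-4028 + I*sqrt(237247144810)/3640)*(-69849) = 281351772 - 5373*I*sqrt(237247144810)/280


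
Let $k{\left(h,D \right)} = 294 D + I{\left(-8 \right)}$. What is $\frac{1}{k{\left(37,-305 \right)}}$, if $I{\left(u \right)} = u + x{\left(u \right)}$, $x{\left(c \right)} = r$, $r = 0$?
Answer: $- \frac{1}{89678} \approx -1.1151 \cdot 10^{-5}$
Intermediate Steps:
$x{\left(c \right)} = 0$
$I{\left(u \right)} = u$ ($I{\left(u \right)} = u + 0 = u$)
$k{\left(h,D \right)} = -8 + 294 D$ ($k{\left(h,D \right)} = 294 D - 8 = -8 + 294 D$)
$\frac{1}{k{\left(37,-305 \right)}} = \frac{1}{-8 + 294 \left(-305\right)} = \frac{1}{-8 - 89670} = \frac{1}{-89678} = - \frac{1}{89678}$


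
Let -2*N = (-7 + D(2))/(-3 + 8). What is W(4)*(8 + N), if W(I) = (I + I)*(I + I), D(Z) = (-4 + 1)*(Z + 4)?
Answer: 672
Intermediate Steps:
D(Z) = -12 - 3*Z (D(Z) = -3*(4 + Z) = -12 - 3*Z)
N = 5/2 (N = -(-7 + (-12 - 3*2))/(2*(-3 + 8)) = -(-7 + (-12 - 6))/(2*5) = -(-7 - 18)/(2*5) = -(-25)/(2*5) = -½*(-5) = 5/2 ≈ 2.5000)
W(I) = 4*I² (W(I) = (2*I)*(2*I) = 4*I²)
W(4)*(8 + N) = (4*4²)*(8 + 5/2) = (4*16)*(21/2) = 64*(21/2) = 672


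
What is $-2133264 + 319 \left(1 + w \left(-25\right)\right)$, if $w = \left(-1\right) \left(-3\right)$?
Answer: $-2156870$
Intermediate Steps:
$w = 3$
$-2133264 + 319 \left(1 + w \left(-25\right)\right) = -2133264 + 319 \left(1 + 3 \left(-25\right)\right) = -2133264 + 319 \left(1 - 75\right) = -2133264 + 319 \left(-74\right) = -2133264 - 23606 = -2156870$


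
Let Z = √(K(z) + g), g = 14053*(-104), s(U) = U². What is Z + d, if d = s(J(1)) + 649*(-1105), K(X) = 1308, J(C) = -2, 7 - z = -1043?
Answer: -717141 + 2*I*√365051 ≈ -7.1714e+5 + 1208.4*I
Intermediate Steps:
z = 1050 (z = 7 - 1*(-1043) = 7 + 1043 = 1050)
g = -1461512
Z = 2*I*√365051 (Z = √(1308 - 1461512) = √(-1460204) = 2*I*√365051 ≈ 1208.4*I)
d = -717141 (d = (-2)² + 649*(-1105) = 4 - 717145 = -717141)
Z + d = 2*I*√365051 - 717141 = -717141 + 2*I*√365051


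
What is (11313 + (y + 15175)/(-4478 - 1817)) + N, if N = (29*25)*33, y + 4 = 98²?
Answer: 44359687/1259 ≈ 35234.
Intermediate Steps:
y = 9600 (y = -4 + 98² = -4 + 9604 = 9600)
N = 23925 (N = 725*33 = 23925)
(11313 + (y + 15175)/(-4478 - 1817)) + N = (11313 + (9600 + 15175)/(-4478 - 1817)) + 23925 = (11313 + 24775/(-6295)) + 23925 = (11313 + 24775*(-1/6295)) + 23925 = (11313 - 4955/1259) + 23925 = 14238112/1259 + 23925 = 44359687/1259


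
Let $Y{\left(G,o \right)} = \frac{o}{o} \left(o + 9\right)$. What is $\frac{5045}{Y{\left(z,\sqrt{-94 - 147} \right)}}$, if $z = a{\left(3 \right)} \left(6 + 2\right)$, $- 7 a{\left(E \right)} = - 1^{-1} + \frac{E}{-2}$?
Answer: $\frac{45405}{322} - \frac{5045 i \sqrt{241}}{322} \approx 141.01 - 243.23 i$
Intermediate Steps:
$a{\left(E \right)} = \frac{1}{7} + \frac{E}{14}$ ($a{\left(E \right)} = - \frac{- 1^{-1} + \frac{E}{-2}}{7} = - \frac{\left(-1\right) 1 + E \left(- \frac{1}{2}\right)}{7} = - \frac{-1 - \frac{E}{2}}{7} = \frac{1}{7} + \frac{E}{14}$)
$z = \frac{20}{7}$ ($z = \left(\frac{1}{7} + \frac{1}{14} \cdot 3\right) \left(6 + 2\right) = \left(\frac{1}{7} + \frac{3}{14}\right) 8 = \frac{5}{14} \cdot 8 = \frac{20}{7} \approx 2.8571$)
$Y{\left(G,o \right)} = 9 + o$ ($Y{\left(G,o \right)} = 1 \left(9 + o\right) = 9 + o$)
$\frac{5045}{Y{\left(z,\sqrt{-94 - 147} \right)}} = \frac{5045}{9 + \sqrt{-94 - 147}} = \frac{5045}{9 + \sqrt{-241}} = \frac{5045}{9 + i \sqrt{241}}$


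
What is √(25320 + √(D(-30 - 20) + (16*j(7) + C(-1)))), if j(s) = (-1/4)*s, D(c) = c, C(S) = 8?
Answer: √(25320 + I*√70) ≈ 159.12 + 0.026*I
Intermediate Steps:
j(s) = -s/4 (j(s) = (-1*¼)*s = -s/4)
√(25320 + √(D(-30 - 20) + (16*j(7) + C(-1)))) = √(25320 + √((-30 - 20) + (16*(-¼*7) + 8))) = √(25320 + √(-50 + (16*(-7/4) + 8))) = √(25320 + √(-50 + (-28 + 8))) = √(25320 + √(-50 - 20)) = √(25320 + √(-70)) = √(25320 + I*√70)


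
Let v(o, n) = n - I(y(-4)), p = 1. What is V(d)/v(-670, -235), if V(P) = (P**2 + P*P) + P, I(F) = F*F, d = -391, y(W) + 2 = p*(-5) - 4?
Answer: -305371/356 ≈ -857.78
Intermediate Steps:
y(W) = -11 (y(W) = -2 + (1*(-5) - 4) = -2 + (-5 - 4) = -2 - 9 = -11)
I(F) = F**2
v(o, n) = -121 + n (v(o, n) = n - 1*(-11)**2 = n - 1*121 = n - 121 = -121 + n)
V(P) = P + 2*P**2 (V(P) = (P**2 + P**2) + P = 2*P**2 + P = P + 2*P**2)
V(d)/v(-670, -235) = (-391*(1 + 2*(-391)))/(-121 - 235) = -391*(1 - 782)/(-356) = -391*(-781)*(-1/356) = 305371*(-1/356) = -305371/356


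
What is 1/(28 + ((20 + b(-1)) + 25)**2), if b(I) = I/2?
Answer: 4/8033 ≈ 0.00049795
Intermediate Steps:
b(I) = I/2 (b(I) = I*(1/2) = I/2)
1/(28 + ((20 + b(-1)) + 25)**2) = 1/(28 + ((20 + (1/2)*(-1)) + 25)**2) = 1/(28 + ((20 - 1/2) + 25)**2) = 1/(28 + (39/2 + 25)**2) = 1/(28 + (89/2)**2) = 1/(28 + 7921/4) = 1/(8033/4) = 4/8033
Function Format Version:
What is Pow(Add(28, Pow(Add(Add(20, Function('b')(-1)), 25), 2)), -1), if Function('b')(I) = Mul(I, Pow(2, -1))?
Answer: Rational(4, 8033) ≈ 0.00049795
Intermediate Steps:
Function('b')(I) = Mul(Rational(1, 2), I) (Function('b')(I) = Mul(I, Rational(1, 2)) = Mul(Rational(1, 2), I))
Pow(Add(28, Pow(Add(Add(20, Function('b')(-1)), 25), 2)), -1) = Pow(Add(28, Pow(Add(Add(20, Mul(Rational(1, 2), -1)), 25), 2)), -1) = Pow(Add(28, Pow(Add(Add(20, Rational(-1, 2)), 25), 2)), -1) = Pow(Add(28, Pow(Add(Rational(39, 2), 25), 2)), -1) = Pow(Add(28, Pow(Rational(89, 2), 2)), -1) = Pow(Add(28, Rational(7921, 4)), -1) = Pow(Rational(8033, 4), -1) = Rational(4, 8033)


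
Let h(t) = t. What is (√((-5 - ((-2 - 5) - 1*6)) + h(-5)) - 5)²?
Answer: (5 - √3)² ≈ 10.679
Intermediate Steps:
(√((-5 - ((-2 - 5) - 1*6)) + h(-5)) - 5)² = (√((-5 - ((-2 - 5) - 1*6)) - 5) - 5)² = (√((-5 - (-7 - 6)) - 5) - 5)² = (√((-5 - 1*(-13)) - 5) - 5)² = (√((-5 + 13) - 5) - 5)² = (√(8 - 5) - 5)² = (√3 - 5)² = (-5 + √3)²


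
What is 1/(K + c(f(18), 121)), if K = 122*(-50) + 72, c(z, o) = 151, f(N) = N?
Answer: -1/5877 ≈ -0.00017015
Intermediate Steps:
K = -6028 (K = -6100 + 72 = -6028)
1/(K + c(f(18), 121)) = 1/(-6028 + 151) = 1/(-5877) = -1/5877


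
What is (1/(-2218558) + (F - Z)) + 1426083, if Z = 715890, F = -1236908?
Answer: -1168547776971/2218558 ≈ -5.2672e+5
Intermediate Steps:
(1/(-2218558) + (F - Z)) + 1426083 = (1/(-2218558) + (-1236908 - 1*715890)) + 1426083 = (-1/2218558 + (-1236908 - 715890)) + 1426083 = (-1/2218558 - 1952798) + 1426083 = -4332395625285/2218558 + 1426083 = -1168547776971/2218558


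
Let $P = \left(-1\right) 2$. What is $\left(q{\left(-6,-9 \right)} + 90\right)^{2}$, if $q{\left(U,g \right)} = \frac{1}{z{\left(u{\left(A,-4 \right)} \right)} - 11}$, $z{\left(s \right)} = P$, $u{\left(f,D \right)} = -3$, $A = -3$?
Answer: $\frac{1366561}{169} \approx 8086.2$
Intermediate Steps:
$P = -2$
$z{\left(s \right)} = -2$
$q{\left(U,g \right)} = - \frac{1}{13}$ ($q{\left(U,g \right)} = \frac{1}{-2 - 11} = \frac{1}{-13} = - \frac{1}{13}$)
$\left(q{\left(-6,-9 \right)} + 90\right)^{2} = \left(- \frac{1}{13} + 90\right)^{2} = \left(\frac{1169}{13}\right)^{2} = \frac{1366561}{169}$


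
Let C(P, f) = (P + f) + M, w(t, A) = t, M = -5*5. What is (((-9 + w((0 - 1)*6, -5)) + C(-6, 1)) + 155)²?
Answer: 12100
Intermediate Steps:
M = -25
C(P, f) = -25 + P + f (C(P, f) = (P + f) - 25 = -25 + P + f)
(((-9 + w((0 - 1)*6, -5)) + C(-6, 1)) + 155)² = (((-9 + (0 - 1)*6) + (-25 - 6 + 1)) + 155)² = (((-9 - 1*6) - 30) + 155)² = (((-9 - 6) - 30) + 155)² = ((-15 - 30) + 155)² = (-45 + 155)² = 110² = 12100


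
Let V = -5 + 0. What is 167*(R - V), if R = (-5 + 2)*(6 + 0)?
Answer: -2171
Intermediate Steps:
R = -18 (R = -3*6 = -18)
V = -5
167*(R - V) = 167*(-18 - 1*(-5)) = 167*(-18 + 5) = 167*(-13) = -2171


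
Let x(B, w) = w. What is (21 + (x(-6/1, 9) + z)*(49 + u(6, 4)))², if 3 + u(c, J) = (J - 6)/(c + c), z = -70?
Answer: 277189201/36 ≈ 7.6997e+6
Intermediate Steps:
u(c, J) = -3 + (-6 + J)/(2*c) (u(c, J) = -3 + (J - 6)/(c + c) = -3 + (-6 + J)/((2*c)) = -3 + (-6 + J)*(1/(2*c)) = -3 + (-6 + J)/(2*c))
(21 + (x(-6/1, 9) + z)*(49 + u(6, 4)))² = (21 + (9 - 70)*(49 + (½)*(-6 + 4 - 6*6)/6))² = (21 - 61*(49 + (½)*(⅙)*(-6 + 4 - 36)))² = (21 - 61*(49 + (½)*(⅙)*(-38)))² = (21 - 61*(49 - 19/6))² = (21 - 61*275/6)² = (21 - 16775/6)² = (-16649/6)² = 277189201/36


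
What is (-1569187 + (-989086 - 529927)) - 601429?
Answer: -3689629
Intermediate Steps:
(-1569187 + (-989086 - 529927)) - 601429 = (-1569187 - 1519013) - 601429 = -3088200 - 601429 = -3689629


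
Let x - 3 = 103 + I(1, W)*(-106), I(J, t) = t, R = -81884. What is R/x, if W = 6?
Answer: 40942/265 ≈ 154.50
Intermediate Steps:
x = -530 (x = 3 + (103 + 6*(-106)) = 3 + (103 - 636) = 3 - 533 = -530)
R/x = -81884/(-530) = -81884*(-1/530) = 40942/265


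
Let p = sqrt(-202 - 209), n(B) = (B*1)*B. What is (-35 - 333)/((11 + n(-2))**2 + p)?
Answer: -6900/4253 + 92*I*sqrt(411)/12759 ≈ -1.6224 + 0.14618*I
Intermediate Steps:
n(B) = B**2 (n(B) = B*B = B**2)
p = I*sqrt(411) (p = sqrt(-411) = I*sqrt(411) ≈ 20.273*I)
(-35 - 333)/((11 + n(-2))**2 + p) = (-35 - 333)/((11 + (-2)**2)**2 + I*sqrt(411)) = -368/((11 + 4)**2 + I*sqrt(411)) = -368/(15**2 + I*sqrt(411)) = -368/(225 + I*sqrt(411))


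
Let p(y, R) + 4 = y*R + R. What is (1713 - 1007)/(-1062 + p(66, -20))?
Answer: -353/1203 ≈ -0.29343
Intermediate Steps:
p(y, R) = -4 + R + R*y (p(y, R) = -4 + (y*R + R) = -4 + (R*y + R) = -4 + (R + R*y) = -4 + R + R*y)
(1713 - 1007)/(-1062 + p(66, -20)) = (1713 - 1007)/(-1062 + (-4 - 20 - 20*66)) = 706/(-1062 + (-4 - 20 - 1320)) = 706/(-1062 - 1344) = 706/(-2406) = 706*(-1/2406) = -353/1203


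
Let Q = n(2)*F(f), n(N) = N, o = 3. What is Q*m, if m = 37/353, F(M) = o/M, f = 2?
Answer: 111/353 ≈ 0.31445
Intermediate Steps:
F(M) = 3/M
m = 37/353 (m = 37*(1/353) = 37/353 ≈ 0.10482)
Q = 3 (Q = 2*(3/2) = 3)
Q*m = 3*(37/353) = 111/353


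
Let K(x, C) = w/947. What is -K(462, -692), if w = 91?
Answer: -91/947 ≈ -0.096093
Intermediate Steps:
K(x, C) = 91/947
-K(462, -692) = -1*91/947 = -91/947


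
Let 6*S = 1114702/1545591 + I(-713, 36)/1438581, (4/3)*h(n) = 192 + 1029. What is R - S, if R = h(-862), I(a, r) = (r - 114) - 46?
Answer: 2714485719871307/2964610461828 ≈ 915.63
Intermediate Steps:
h(n) = 3663/4 (h(n) = 3*(192 + 1029)/4 = (3/4)*1221 = 3663/4)
I(a, r) = -160 + r (I(a, r) = (-114 + r) - 46 = -160 + r)
R = 3663/4 ≈ 915.75
S = 89077636921/741152615457 (S = (1114702/1545591 + (-160 + 36)/1438581)/6 = (1114702*(1/1545591) - 124*1/1438581)/6 = (1114702/1545591 - 124/1438581)/6 = (1/6)*(178155273842/247050871819) = 89077636921/741152615457 ≈ 0.12019)
R - S = 3663/4 - 1*89077636921/741152615457 = 3663/4 - 89077636921/741152615457 = 2714485719871307/2964610461828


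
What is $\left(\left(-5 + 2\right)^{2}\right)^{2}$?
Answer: $81$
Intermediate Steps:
$\left(\left(-5 + 2\right)^{2}\right)^{2} = \left(\left(-3\right)^{2}\right)^{2} = 9^{2} = 81$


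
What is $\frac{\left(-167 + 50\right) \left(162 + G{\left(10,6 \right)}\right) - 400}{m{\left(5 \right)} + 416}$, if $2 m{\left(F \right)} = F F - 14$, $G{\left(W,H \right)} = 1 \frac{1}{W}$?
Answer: $- \frac{193657}{4215} \approx -45.945$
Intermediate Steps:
$G{\left(W,H \right)} = \frac{1}{W}$
$m{\left(F \right)} = -7 + \frac{F^{2}}{2}$ ($m{\left(F \right)} = \frac{F F - 14}{2} = \frac{F^{2} - 14}{2} = \frac{-14 + F^{2}}{2} = -7 + \frac{F^{2}}{2}$)
$\frac{\left(-167 + 50\right) \left(162 + G{\left(10,6 \right)}\right) - 400}{m{\left(5 \right)} + 416} = \frac{\left(-167 + 50\right) \left(162 + \frac{1}{10}\right) - 400}{\left(-7 + \frac{5^{2}}{2}\right) + 416} = \frac{- 117 \left(162 + \frac{1}{10}\right) - 400}{\left(-7 + \frac{1}{2} \cdot 25\right) + 416} = \frac{\left(-117\right) \frac{1621}{10} - 400}{\left(-7 + \frac{25}{2}\right) + 416} = \frac{- \frac{189657}{10} - 400}{\frac{11}{2} + 416} = - \frac{193657}{10 \cdot \frac{843}{2}} = \left(- \frac{193657}{10}\right) \frac{2}{843} = - \frac{193657}{4215}$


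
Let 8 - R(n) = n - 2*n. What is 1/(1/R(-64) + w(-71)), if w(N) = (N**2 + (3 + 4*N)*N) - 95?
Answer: 56/1394231 ≈ 4.0165e-5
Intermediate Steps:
R(n) = 8 + n (R(n) = 8 - (n - 2*n) = 8 - (-1)*n = 8 + n)
w(N) = -95 + N**2 + N*(3 + 4*N) (w(N) = (N**2 + N*(3 + 4*N)) - 95 = -95 + N**2 + N*(3 + 4*N))
1/(1/R(-64) + w(-71)) = 1/(1/(8 - 64) + (-95 + 3*(-71) + 5*(-71)**2)) = 1/(1/(-56) + (-95 - 213 + 5*5041)) = 1/(-1/56 + (-95 - 213 + 25205)) = 1/(-1/56 + 24897) = 1/(1394231/56) = 56/1394231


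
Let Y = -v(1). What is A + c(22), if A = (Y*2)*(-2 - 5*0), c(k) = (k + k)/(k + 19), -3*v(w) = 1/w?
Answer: -32/123 ≈ -0.26016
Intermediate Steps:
v(w) = -1/(3*w)
c(k) = 2*k/(19 + k) (c(k) = (2*k)/(19 + k) = 2*k/(19 + k))
Y = ⅓ (Y = -(-1)/(3*1) = -(-1)/3 = -1*(-⅓) = ⅓ ≈ 0.33333)
A = -4/3 (A = ((⅓)*2)*(-2 - 5*0) = 2*(-2 + 0)/3 = (⅔)*(-2) = -4/3 ≈ -1.3333)
A + c(22) = -4/3 + 2*22/(19 + 22) = -4/3 + 2*22/41 = -4/3 + 2*22*(1/41) = -4/3 + 44/41 = -32/123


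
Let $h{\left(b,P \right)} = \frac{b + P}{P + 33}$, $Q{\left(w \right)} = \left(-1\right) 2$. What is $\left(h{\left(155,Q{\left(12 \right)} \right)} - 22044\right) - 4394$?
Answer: $- \frac{819425}{31} \approx -26433.0$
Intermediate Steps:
$Q{\left(w \right)} = -2$
$h{\left(b,P \right)} = \frac{P + b}{33 + P}$
$\left(h{\left(155,Q{\left(12 \right)} \right)} - 22044\right) - 4394 = \left(\frac{-2 + 155}{33 - 2} - 22044\right) - 4394 = \left(\frac{1}{31} \cdot 153 - 22044\right) - 4394 = \left(\frac{153}{31} - 22044\right) - 4394 = - \frac{683211}{31} - 4394 = - \frac{819425}{31}$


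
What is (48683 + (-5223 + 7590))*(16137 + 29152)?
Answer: 2312003450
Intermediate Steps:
(48683 + (-5223 + 7590))*(16137 + 29152) = (48683 + 2367)*45289 = 51050*45289 = 2312003450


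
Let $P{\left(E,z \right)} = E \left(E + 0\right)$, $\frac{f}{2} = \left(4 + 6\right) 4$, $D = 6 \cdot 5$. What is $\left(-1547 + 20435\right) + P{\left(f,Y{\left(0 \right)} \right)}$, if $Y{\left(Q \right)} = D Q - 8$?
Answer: $25288$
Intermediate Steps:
$D = 30$
$f = 80$ ($f = 2 \left(4 + 6\right) 4 = 2 \cdot 10 \cdot 4 = 2 \cdot 40 = 80$)
$Y{\left(Q \right)} = -8 + 30 Q$ ($Y{\left(Q \right)} = 30 Q - 8 = -8 + 30 Q$)
$P{\left(E,z \right)} = E^{2}$ ($P{\left(E,z \right)} = E E = E^{2}$)
$\left(-1547 + 20435\right) + P{\left(f,Y{\left(0 \right)} \right)} = \left(-1547 + 20435\right) + 80^{2} = 18888 + 6400 = 25288$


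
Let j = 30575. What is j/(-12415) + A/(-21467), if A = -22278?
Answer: -75954431/53302561 ≈ -1.4250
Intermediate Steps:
j/(-12415) + A/(-21467) = 30575/(-12415) - 22278/(-21467) = 30575*(-1/12415) - 22278*(-1/21467) = -6115/2483 + 22278/21467 = -75954431/53302561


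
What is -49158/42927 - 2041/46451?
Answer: -790350755/664667359 ≈ -1.1891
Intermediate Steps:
-49158/42927 - 2041/46451 = -49158*1/42927 - 2041*1/46451 = -16386/14309 - 2041/46451 = -790350755/664667359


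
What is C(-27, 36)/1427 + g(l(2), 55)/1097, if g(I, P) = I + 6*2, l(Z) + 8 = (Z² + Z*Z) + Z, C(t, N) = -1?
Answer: 18881/1565419 ≈ 0.012061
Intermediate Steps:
l(Z) = -8 + Z + 2*Z² (l(Z) = -8 + ((Z² + Z*Z) + Z) = -8 + ((Z² + Z²) + Z) = -8 + (2*Z² + Z) = -8 + (Z + 2*Z²) = -8 + Z + 2*Z²)
g(I, P) = 12 + I (g(I, P) = I + 12 = 12 + I)
C(-27, 36)/1427 + g(l(2), 55)/1097 = -1/1427 + (12 + (-8 + 2 + 2*2²))/1097 = -1*1/1427 + (12 + (-8 + 2 + 2*4))*(1/1097) = -1/1427 + (12 + (-8 + 2 + 8))*(1/1097) = -1/1427 + (12 + 2)*(1/1097) = -1/1427 + 14*(1/1097) = -1/1427 + 14/1097 = 18881/1565419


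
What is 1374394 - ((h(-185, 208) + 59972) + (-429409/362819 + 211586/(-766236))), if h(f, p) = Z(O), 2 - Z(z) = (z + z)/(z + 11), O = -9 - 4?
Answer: 182709662365630715/139002489642 ≈ 1.3144e+6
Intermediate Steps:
O = -13
Z(z) = 2 - 2*z/(11 + z) (Z(z) = 2 - (z + z)/(z + 11) = 2 - 2*z/(11 + z))
h(f, p) = -11 (h(f, p) = 22/(11 - 13) = 22/(-2) = 22*(-½) = -11)
1374394 - ((h(-185, 208) + 59972) + (-429409/362819 + 211586/(-766236))) = 1374394 - ((-11 + 59972) + (-429409/362819 + 211586/(-766236))) = 1374394 - (59961 + (-429409*1/362819 + 211586*(-1/766236))) = 1374394 - (59961 + (-429409/362819 - 105793/383118)) = 1374394 - (59961 - 202898027729/139002489642) = 1374394 - 1*8334525383396233/139002489642 = 1374394 - 8334525383396233/139002489642 = 182709662365630715/139002489642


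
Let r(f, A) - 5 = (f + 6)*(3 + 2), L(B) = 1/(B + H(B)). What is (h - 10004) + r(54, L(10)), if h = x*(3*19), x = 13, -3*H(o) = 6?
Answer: -8958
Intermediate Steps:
H(o) = -2 (H(o) = -1/3*6 = -2)
L(B) = 1/(-2 + B) (L(B) = 1/(B - 2) = 1/(-2 + B))
h = 741 (h = 13*(3*19) = 13*57 = 741)
r(f, A) = 35 + 5*f (r(f, A) = 5 + (f + 6)*(3 + 2) = 5 + (6 + f)*5 = 5 + (30 + 5*f) = 35 + 5*f)
(h - 10004) + r(54, L(10)) = (741 - 10004) + (35 + 5*54) = -9263 + (35 + 270) = -9263 + 305 = -8958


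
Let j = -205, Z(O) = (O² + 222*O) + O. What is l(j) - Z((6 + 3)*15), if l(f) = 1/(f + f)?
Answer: -19815301/410 ≈ -48330.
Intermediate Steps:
Z(O) = O² + 223*O
l(f) = 1/(2*f)
l(j) - Z((6 + 3)*15) = (½)/(-205) - (6 + 3)*15*(223 + (6 + 3)*15) = (½)*(-1/205) - 9*15*(223 + 9*15) = -1/410 - 135*(223 + 135) = -1/410 - 135*358 = -1/410 - 1*48330 = -1/410 - 48330 = -19815301/410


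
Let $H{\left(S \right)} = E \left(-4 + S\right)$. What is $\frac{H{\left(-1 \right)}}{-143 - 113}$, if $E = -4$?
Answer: $- \frac{5}{64} \approx -0.078125$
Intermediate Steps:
$H{\left(S \right)} = 16 - 4 S$ ($H{\left(S \right)} = - 4 \left(-4 + S\right) = 16 - 4 S$)
$\frac{H{\left(-1 \right)}}{-143 - 113} = \frac{16 - -4}{-143 - 113} = \frac{16 + 4}{-256} = 20 \left(- \frac{1}{256}\right) = - \frac{5}{64}$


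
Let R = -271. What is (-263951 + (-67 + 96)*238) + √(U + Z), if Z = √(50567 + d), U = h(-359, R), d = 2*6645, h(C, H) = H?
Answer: -257049 + I*√(271 - √63857) ≈ -2.5705e+5 + 4.2779*I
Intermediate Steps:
d = 13290
U = -271
Z = √63857 (Z = √(50567 + 13290) = √63857 ≈ 252.70)
(-263951 + (-67 + 96)*238) + √(U + Z) = (-263951 + (-67 + 96)*238) + √(-271 + √63857) = (-263951 + 29*238) + √(-271 + √63857) = (-263951 + 6902) + √(-271 + √63857) = -257049 + √(-271 + √63857)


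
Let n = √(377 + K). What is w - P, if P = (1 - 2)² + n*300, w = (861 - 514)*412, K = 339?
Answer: 142963 - 600*√179 ≈ 1.3494e+5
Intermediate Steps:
w = 142964 (w = 347*412 = 142964)
n = 2*√179 (n = √(377 + 339) = √716 = 2*√179 ≈ 26.758)
P = 1 + 600*√179 (P = (1 - 2)² + (2*√179)*300 = (-1)² + 600*√179 = 1 + 600*√179 ≈ 8028.5)
w - P = 142964 - (1 + 600*√179) = 142964 + (-1 - 600*√179) = 142963 - 600*√179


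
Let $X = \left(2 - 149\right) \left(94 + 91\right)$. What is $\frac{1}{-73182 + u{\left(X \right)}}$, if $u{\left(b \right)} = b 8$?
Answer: $- \frac{1}{290742} \approx -3.4395 \cdot 10^{-6}$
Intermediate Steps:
$X = -27195$ ($X = \left(-147\right) 185 = -27195$)
$u{\left(b \right)} = 8 b$
$\frac{1}{-73182 + u{\left(X \right)}} = \frac{1}{-73182 + 8 \left(-27195\right)} = \frac{1}{-73182 - 217560} = \frac{1}{-290742} = - \frac{1}{290742}$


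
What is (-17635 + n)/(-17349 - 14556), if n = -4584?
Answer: 22219/31905 ≈ 0.69641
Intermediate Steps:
(-17635 + n)/(-17349 - 14556) = (-17635 - 4584)/(-17349 - 14556) = -22219/(-31905) = -22219*(-1/31905) = 22219/31905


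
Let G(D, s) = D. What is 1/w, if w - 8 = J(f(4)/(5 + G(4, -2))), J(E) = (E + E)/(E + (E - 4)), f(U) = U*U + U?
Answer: 1/18 ≈ 0.055556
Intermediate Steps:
f(U) = U + U² (f(U) = U² + U = U + U²)
J(E) = 2*E/(-4 + 2*E) (J(E) = (2*E)/(E + (-4 + E)) = (2*E)/(-4 + 2*E) = 2*E/(-4 + 2*E))
w = 18 (w = 8 + ((4*(1 + 4))/(5 + 4))/(-2 + (4*(1 + 4))/(5 + 4)) = 8 + ((4*5)/9)/(-2 + (4*5)/9) = 8 + ((⅑)*20)/(-2 + (⅑)*20) = 8 + 20/(9*(-2 + 20/9)) = 8 + 20/(9*(2/9)) = 8 + (20/9)*(9/2) = 8 + 10 = 18)
1/w = 1/18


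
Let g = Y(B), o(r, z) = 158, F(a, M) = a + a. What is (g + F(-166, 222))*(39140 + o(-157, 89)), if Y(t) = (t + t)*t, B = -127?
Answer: 1254627948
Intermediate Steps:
F(a, M) = 2*a
Y(t) = 2*t² (Y(t) = (2*t)*t = 2*t²)
g = 32258 (g = 2*(-127)² = 2*16129 = 32258)
(g + F(-166, 222))*(39140 + o(-157, 89)) = (32258 + 2*(-166))*(39140 + 158) = (32258 - 332)*39298 = 31926*39298 = 1254627948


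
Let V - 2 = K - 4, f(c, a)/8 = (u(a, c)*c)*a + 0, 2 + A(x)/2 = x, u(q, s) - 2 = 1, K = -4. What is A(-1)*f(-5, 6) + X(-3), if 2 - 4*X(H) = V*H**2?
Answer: 4334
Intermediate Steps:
u(q, s) = 3 (u(q, s) = 2 + 1 = 3)
A(x) = -4 + 2*x
f(c, a) = 24*a*c (f(c, a) = 8*((3*c)*a + 0) = 8*(3*a*c + 0) = 8*(3*a*c) = 24*a*c)
V = -6 (V = 2 + (-4 - 4) = 2 - 8 = -6)
X(H) = 1/2 + 3*H**2/2 (X(H) = 1/2 - (-3)*H**2/2 = 1/2 + 3*H**2/2)
A(-1)*f(-5, 6) + X(-3) = (-4 + 2*(-1))*(24*6*(-5)) + (1/2 + (3/2)*(-3)**2) = (-4 - 2)*(-720) + (1/2 + (3/2)*9) = -6*(-720) + (1/2 + 27/2) = 4320 + 14 = 4334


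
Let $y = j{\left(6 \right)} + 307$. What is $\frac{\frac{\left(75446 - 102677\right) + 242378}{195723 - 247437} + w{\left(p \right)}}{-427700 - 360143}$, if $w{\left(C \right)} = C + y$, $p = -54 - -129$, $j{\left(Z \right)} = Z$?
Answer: $- \frac{19849885}{40742512902} \approx -0.0004872$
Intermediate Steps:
$y = 313$ ($y = 6 + 307 = 313$)
$p = 75$ ($p = -54 + 129 = 75$)
$w{\left(C \right)} = 313 + C$ ($w{\left(C \right)} = C + 313 = 313 + C$)
$\frac{\frac{\left(75446 - 102677\right) + 242378}{195723 - 247437} + w{\left(p \right)}}{-427700 - 360143} = \frac{\frac{\left(75446 - 102677\right) + 242378}{195723 - 247437} + \left(313 + 75\right)}{-427700 - 360143} = \frac{\frac{-27231 + 242378}{-51714} + 388}{-787843} = \left(215147 \left(- \frac{1}{51714}\right) + 388\right) \left(- \frac{1}{787843}\right) = \left(- \frac{215147}{51714} + 388\right) \left(- \frac{1}{787843}\right) = \frac{19849885}{51714} \left(- \frac{1}{787843}\right) = - \frac{19849885}{40742512902}$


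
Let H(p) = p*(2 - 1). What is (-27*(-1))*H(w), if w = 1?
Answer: 27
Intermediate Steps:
H(p) = p (H(p) = p*1 = p)
(-27*(-1))*H(w) = -27*(-1)*1 = 27*1 = 27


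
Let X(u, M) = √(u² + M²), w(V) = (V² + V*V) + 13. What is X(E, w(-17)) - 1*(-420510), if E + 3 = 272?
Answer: 420510 + √421642 ≈ 4.2116e+5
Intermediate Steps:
E = 269 (E = -3 + 272 = 269)
w(V) = 13 + 2*V² (w(V) = (V² + V²) + 13 = 2*V² + 13 = 13 + 2*V²)
X(u, M) = √(M² + u²)
X(E, w(-17)) - 1*(-420510) = √((13 + 2*(-17)²)² + 269²) - 1*(-420510) = √((13 + 2*289)² + 72361) + 420510 = √((13 + 578)² + 72361) + 420510 = √(591² + 72361) + 420510 = √(349281 + 72361) + 420510 = √421642 + 420510 = 420510 + √421642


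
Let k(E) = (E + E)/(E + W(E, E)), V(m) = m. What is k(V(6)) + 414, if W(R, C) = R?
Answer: 415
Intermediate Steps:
k(E) = 1 (k(E) = (E + E)/(E + E) = (2*E)/((2*E)) = (2*E)*(1/(2*E)) = 1)
k(V(6)) + 414 = 1 + 414 = 415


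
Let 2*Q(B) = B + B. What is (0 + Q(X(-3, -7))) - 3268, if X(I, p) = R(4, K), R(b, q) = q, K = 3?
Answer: -3265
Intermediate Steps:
X(I, p) = 3
Q(B) = B (Q(B) = (B + B)/2 = (2*B)/2 = B)
(0 + Q(X(-3, -7))) - 3268 = (0 + 3) - 3268 = 3 - 3268 = -3265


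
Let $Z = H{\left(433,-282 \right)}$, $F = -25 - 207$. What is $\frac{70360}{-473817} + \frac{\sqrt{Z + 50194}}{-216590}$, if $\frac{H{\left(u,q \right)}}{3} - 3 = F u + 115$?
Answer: $- \frac{70360}{473817} - \frac{i \sqrt{62705}}{108295} \approx -0.1485 - 0.0023123 i$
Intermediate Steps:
$F = -232$
$H{\left(u,q \right)} = 354 - 696 u$ ($H{\left(u,q \right)} = 9 + 3 \left(- 232 u + 115\right) = 9 + 3 \left(115 - 232 u\right) = 9 - \left(-345 + 696 u\right) = 354 - 696 u$)
$Z = -301014$ ($Z = 354 - 301368 = -301014$)
$\frac{70360}{-473817} + \frac{\sqrt{Z + 50194}}{-216590} = \frac{70360}{-473817} + \frac{\sqrt{-301014 + 50194}}{-216590} = 70360 \left(- \frac{1}{473817}\right) + \sqrt{-250820} \left(- \frac{1}{216590}\right) = - \frac{70360}{473817} + 2 i \sqrt{62705} \left(- \frac{1}{216590}\right) = - \frac{70360}{473817} - \frac{i \sqrt{62705}}{108295}$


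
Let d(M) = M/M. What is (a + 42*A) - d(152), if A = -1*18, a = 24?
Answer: -733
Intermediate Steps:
d(M) = 1
A = -18
(a + 42*A) - d(152) = (24 + 42*(-18)) - 1*1 = (24 - 756) - 1 = -732 - 1 = -733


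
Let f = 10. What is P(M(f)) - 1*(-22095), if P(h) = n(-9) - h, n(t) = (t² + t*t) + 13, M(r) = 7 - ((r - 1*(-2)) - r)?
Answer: 22265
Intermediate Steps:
M(r) = 5 (M(r) = 7 - ((r + 2) - r) = 7 - ((2 + r) - r) = 7 - 1*2 = 7 - 2 = 5)
n(t) = 13 + 2*t² (n(t) = (t² + t²) + 13 = 2*t² + 13 = 13 + 2*t²)
P(h) = 175 - h (P(h) = (13 + 2*(-9)²) - h = (13 + 2*81) - h = (13 + 162) - h = 175 - h)
P(M(f)) - 1*(-22095) = (175 - 1*5) - 1*(-22095) = (175 - 5) + 22095 = 170 + 22095 = 22265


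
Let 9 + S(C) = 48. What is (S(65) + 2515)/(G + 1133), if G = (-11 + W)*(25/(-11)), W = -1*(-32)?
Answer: 14047/5969 ≈ 2.3533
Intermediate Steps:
S(C) = 39 (S(C) = -9 + 48 = 39)
W = 32
G = -525/11 (G = (-11 + 32)*(25/(-11)) = 21*(25*(-1/11)) = 21*(-25/11) = -525/11 ≈ -47.727)
(S(65) + 2515)/(G + 1133) = (39 + 2515)/(-525/11 + 1133) = 2554/(11938/11) = 2554*(11/11938) = 14047/5969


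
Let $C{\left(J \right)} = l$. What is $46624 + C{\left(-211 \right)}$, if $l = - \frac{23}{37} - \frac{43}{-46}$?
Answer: $\frac{79354581}{1702} \approx 46624.0$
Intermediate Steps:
$l = \frac{533}{1702}$ ($l = \left(-23\right) \frac{1}{37} - - \frac{43}{46} = - \frac{23}{37} + \frac{43}{46} = \frac{533}{1702} \approx 0.31316$)
$C{\left(J \right)} = \frac{533}{1702}$
$46624 + C{\left(-211 \right)} = 46624 + \frac{533}{1702} = \frac{79354581}{1702}$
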